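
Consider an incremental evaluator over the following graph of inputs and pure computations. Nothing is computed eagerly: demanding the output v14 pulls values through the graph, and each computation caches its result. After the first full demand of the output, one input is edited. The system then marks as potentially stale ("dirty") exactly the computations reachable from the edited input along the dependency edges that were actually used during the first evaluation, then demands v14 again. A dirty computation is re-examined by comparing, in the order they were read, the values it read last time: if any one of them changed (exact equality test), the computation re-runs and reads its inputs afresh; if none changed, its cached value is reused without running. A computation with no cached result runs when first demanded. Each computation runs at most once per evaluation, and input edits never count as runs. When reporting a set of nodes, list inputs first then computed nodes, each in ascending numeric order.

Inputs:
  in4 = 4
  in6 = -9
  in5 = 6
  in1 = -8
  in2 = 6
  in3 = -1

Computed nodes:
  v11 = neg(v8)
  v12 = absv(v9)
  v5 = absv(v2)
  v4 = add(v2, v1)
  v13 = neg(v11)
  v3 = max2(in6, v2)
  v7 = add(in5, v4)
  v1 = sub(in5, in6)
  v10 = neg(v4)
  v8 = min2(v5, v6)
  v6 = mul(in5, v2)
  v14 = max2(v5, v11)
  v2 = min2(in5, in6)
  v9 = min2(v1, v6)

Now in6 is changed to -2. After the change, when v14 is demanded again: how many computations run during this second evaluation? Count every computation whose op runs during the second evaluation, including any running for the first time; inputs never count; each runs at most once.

Run set: v2, v5, v6, v8, v11, v14 (6 run).

Initial pass — values computed on the first demand:
  v2 = min2(6, -9) = -9
  v5 = absv(-9) = 9
  v6 = mul(6, -9) = -54
  v8 = min2(9, -54) = -54
  v11 = neg(-54) = 54
  v14 = max2(9, 54) = 54

Second demand — change propagation:
  v2: re-runs because in6 -9->-2; new result -2.
  v5: re-runs because v2 -9->-2; new result 2.
  v6: re-runs because v2 -9->-2; new result -12.
  v8: re-runs because v5 9->2; v6 -54->-12; new result -12.
  v11: re-runs because v8 -54->-12; new result 12.
  v14: re-runs because v5 9->2; v11 54->12; new result 12.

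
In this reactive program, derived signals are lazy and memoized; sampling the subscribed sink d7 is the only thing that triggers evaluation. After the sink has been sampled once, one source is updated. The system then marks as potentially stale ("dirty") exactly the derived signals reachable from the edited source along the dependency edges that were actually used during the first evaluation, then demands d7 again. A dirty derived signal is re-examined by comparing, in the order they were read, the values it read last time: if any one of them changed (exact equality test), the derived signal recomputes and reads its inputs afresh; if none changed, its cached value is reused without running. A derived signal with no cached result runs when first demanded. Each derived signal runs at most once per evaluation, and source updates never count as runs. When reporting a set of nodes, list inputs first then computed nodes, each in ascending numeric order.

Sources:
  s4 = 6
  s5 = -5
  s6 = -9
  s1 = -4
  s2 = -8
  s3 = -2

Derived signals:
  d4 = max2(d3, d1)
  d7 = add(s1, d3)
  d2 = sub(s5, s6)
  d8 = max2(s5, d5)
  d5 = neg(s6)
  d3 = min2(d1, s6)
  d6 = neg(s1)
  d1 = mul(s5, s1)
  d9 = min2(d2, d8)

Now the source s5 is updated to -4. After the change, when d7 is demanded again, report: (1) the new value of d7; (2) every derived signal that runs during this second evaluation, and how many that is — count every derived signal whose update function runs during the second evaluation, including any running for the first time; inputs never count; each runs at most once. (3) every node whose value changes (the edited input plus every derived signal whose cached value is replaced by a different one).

Demanding d7 again yields -13.
2 derived signals run: d1, d3.
The nodes whose values change: s5, d1.
Note the absorption at d3: it re-runs yet its value is the same, leaving the output's value untouched.

First demand of the output computes:
  d1 = mul(-5, -4) = 20
  d3 = min2(20, -9) = -9
  d7 = add(-4, -9) = -13

After the edit, cleaning proceeds:
  d1: a read changed (s5 -5->-4) — executes, giving 16.
  d3: a read changed (d1 20->16) — executes, giving -9 — identical to its old value.
  d7: dirty, but its reads are unchanged (s1 unchanged, d3 unchanged); cached -13 stands.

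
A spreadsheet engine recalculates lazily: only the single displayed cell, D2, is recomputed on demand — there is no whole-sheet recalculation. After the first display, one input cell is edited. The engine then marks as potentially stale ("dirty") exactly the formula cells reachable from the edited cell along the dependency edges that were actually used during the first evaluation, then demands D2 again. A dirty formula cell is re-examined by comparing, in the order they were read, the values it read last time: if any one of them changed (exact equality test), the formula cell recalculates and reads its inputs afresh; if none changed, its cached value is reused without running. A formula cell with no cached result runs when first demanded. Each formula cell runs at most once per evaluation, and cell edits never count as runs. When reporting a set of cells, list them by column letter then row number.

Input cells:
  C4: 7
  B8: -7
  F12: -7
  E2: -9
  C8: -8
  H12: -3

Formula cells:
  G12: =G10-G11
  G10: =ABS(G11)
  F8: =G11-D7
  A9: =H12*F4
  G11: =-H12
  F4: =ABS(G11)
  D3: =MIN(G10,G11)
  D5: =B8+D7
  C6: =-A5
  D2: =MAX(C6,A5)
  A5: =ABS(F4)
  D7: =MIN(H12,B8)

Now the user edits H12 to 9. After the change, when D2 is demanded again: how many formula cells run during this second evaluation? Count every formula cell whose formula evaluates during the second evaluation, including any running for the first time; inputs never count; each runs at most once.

First evaluation (everything demanded from the output):
  G11 = -(-3) = 3
  F4 = ABS(3) = 3
  A5 = ABS(3) = 3
  C6 = -(3) = -3
  D2 = MAX(-3, 3) = 3

Propagation after the edit:
  G11: runs — H12 -3->9; result -9.
  F4: runs — G11 3->-9; result 9.
  A5: runs — F4 3->9; result 9.
  C6: runs — A5 3->9; result -9.
  D2: runs — C6 -3->-9; A5 3->9; result 9.

Formula cells that run: A5, C6, D2, F4, G11 — 5 in total.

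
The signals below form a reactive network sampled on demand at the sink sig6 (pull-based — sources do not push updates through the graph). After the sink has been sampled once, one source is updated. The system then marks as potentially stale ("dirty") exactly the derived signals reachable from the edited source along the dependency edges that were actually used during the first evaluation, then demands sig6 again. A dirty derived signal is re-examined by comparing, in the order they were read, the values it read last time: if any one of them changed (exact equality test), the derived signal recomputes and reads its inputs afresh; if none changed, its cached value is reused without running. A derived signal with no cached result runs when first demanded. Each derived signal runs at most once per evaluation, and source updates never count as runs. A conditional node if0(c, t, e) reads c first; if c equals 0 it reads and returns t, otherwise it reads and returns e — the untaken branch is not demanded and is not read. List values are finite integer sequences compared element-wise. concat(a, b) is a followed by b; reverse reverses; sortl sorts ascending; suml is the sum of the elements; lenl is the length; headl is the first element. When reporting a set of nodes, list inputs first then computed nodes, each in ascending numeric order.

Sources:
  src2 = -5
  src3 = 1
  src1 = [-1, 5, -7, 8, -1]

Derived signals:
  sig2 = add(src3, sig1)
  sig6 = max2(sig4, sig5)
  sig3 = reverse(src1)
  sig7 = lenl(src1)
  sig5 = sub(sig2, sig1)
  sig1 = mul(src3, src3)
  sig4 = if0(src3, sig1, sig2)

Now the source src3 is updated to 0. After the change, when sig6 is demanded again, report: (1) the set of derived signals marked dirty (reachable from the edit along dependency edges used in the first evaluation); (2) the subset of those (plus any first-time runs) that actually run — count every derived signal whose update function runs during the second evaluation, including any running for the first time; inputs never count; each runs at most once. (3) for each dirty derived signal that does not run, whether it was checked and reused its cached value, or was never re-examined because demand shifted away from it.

Initial pass — values computed on the first demand:
  sig1 = mul(1, 1) = 1
  sig2 = add(1, 1) = 2
  sig4 = if0(src3=1 -> else branch sig2) = 2
  sig5 = sub(2, 1) = 1
  sig6 = max2(2, 1) = 2

Second demand — change propagation:
  sig1: re-runs because src3 1->0; src3 1->0; new result 0.
  sig2: re-runs because src3 1->0; sig1 1->0; new result 0.
  sig4: re-runs because src3 1->0; sig2 2->0; new result 0.
  sig5: re-runs because sig2 2->0; sig1 1->0; new result 0.
  sig6: re-runs because sig4 2->0; sig5 1->0; new result 0.

Dirty set: sig1, sig2, sig4, sig5, sig6.
Run set: sig1, sig2, sig4, sig5, sig6 (5 run).
All dirty derived signals ended up running.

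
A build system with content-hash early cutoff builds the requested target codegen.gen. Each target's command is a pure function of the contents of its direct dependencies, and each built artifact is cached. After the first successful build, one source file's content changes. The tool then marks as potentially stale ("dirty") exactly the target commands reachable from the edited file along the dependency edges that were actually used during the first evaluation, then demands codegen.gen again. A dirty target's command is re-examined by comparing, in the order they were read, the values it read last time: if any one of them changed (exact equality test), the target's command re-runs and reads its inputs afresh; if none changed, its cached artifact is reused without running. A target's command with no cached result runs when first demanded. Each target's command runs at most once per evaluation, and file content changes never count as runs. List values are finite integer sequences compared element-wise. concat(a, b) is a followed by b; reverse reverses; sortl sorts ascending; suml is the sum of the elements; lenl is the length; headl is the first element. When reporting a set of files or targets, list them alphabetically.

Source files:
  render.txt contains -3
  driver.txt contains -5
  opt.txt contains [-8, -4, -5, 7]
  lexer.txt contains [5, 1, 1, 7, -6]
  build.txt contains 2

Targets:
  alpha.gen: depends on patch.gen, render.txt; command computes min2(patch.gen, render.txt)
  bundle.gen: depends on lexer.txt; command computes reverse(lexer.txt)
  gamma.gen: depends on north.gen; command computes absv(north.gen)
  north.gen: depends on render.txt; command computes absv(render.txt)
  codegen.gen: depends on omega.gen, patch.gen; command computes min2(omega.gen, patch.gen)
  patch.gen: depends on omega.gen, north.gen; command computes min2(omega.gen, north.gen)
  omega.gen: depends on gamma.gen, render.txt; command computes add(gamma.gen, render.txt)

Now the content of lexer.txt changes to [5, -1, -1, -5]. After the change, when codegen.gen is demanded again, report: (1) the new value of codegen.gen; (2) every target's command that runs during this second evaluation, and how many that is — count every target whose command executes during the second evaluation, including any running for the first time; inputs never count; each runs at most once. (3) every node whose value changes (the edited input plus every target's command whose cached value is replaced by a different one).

First evaluation (everything demanded from the output):
  north.gen = absv(-3) = 3
  gamma.gen = absv(3) = 3
  omega.gen = add(3, -3) = 0
  patch.gen = min2(0, 3) = 0
  codegen.gen = min2(0, 0) = 0

Propagation after the edit:
  lexer.txt feeds no computation that the output demands — nothing is marked dirty and nothing runs.

Key observation: lexer.txt is never demanded by the output, so the edit triggers no recomputation at all.

New value of codegen.gen: 0.
Target commands that run: none — 0 in total.
Values that change: lexer.txt.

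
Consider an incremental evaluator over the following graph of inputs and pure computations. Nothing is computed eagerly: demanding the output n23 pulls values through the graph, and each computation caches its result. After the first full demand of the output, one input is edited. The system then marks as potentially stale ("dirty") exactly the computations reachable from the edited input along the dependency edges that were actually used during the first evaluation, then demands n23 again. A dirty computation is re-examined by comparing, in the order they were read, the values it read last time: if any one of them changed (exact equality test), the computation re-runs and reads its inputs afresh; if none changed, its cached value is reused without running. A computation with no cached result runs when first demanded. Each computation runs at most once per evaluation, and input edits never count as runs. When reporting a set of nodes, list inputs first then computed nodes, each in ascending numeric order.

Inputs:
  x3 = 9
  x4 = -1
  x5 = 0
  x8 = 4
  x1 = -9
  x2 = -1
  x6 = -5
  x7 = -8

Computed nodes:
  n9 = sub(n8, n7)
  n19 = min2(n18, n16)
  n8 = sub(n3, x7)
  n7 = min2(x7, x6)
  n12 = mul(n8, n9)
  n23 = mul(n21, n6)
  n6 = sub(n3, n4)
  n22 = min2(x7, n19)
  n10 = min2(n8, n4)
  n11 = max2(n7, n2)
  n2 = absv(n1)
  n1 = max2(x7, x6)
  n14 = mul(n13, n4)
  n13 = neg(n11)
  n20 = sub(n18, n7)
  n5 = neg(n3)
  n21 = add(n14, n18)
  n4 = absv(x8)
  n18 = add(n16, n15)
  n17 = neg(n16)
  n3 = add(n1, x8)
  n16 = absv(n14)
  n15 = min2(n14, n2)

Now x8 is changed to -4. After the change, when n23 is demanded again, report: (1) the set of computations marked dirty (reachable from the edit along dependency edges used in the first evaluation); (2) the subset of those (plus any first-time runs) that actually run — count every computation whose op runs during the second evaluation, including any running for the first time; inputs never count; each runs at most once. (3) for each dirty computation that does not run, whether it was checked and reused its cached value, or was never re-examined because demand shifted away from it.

Dirty set: n3, n4, n6, n14, n15, n16, n18, n21, n23.
Run set: n3, n4, n6, n23 (4 run).
Re-examined without running (cache reused): n14, n15, n16, n18, n21.
The important point: at n14 every value read last time is unchanged, so the dirty flag clears without a run.

Initial pass — values computed on the first demand:
  n1 = max2(-8, -5) = -5
  n2 = absv(-5) = 5
  n3 = add(-5, 4) = -1
  n4 = absv(4) = 4
  n6 = sub(-1, 4) = -5
  n7 = min2(-8, -5) = -8
  n11 = max2(-8, 5) = 5
  n13 = neg(5) = -5
  n14 = mul(-5, 4) = -20
  n15 = min2(-20, 5) = -20
  n16 = absv(-20) = 20
  n18 = add(20, -20) = 0
  n21 = add(-20, 0) = -20
  n23 = mul(-20, -5) = 100

Second demand — change propagation:
  n3: re-runs because x8 4->-4; new result -9.
  n4: re-runs because x8 4->-4; new result 4 (unchanged).
  n6: re-runs because n3 -1->-9; new result -13.
  n14: re-examined; everything it read last time is the same (n13 unchanged, n4 unchanged) — cache -20 kept, no run.
  n15: re-examined; everything it read last time is the same (n14 unchanged, n2 unchanged) — cache -20 kept, no run.
  n16: re-examined; everything it read last time is the same (n14 unchanged) — cache 20 kept, no run.
  n18: re-examined; everything it read last time is the same (n16 unchanged, n15 unchanged) — cache 0 kept, no run.
  n21: re-examined; everything it read last time is the same (n14 unchanged, n18 unchanged) — cache -20 kept, no run.
  n23: re-runs because n6 -5->-13; new result 260.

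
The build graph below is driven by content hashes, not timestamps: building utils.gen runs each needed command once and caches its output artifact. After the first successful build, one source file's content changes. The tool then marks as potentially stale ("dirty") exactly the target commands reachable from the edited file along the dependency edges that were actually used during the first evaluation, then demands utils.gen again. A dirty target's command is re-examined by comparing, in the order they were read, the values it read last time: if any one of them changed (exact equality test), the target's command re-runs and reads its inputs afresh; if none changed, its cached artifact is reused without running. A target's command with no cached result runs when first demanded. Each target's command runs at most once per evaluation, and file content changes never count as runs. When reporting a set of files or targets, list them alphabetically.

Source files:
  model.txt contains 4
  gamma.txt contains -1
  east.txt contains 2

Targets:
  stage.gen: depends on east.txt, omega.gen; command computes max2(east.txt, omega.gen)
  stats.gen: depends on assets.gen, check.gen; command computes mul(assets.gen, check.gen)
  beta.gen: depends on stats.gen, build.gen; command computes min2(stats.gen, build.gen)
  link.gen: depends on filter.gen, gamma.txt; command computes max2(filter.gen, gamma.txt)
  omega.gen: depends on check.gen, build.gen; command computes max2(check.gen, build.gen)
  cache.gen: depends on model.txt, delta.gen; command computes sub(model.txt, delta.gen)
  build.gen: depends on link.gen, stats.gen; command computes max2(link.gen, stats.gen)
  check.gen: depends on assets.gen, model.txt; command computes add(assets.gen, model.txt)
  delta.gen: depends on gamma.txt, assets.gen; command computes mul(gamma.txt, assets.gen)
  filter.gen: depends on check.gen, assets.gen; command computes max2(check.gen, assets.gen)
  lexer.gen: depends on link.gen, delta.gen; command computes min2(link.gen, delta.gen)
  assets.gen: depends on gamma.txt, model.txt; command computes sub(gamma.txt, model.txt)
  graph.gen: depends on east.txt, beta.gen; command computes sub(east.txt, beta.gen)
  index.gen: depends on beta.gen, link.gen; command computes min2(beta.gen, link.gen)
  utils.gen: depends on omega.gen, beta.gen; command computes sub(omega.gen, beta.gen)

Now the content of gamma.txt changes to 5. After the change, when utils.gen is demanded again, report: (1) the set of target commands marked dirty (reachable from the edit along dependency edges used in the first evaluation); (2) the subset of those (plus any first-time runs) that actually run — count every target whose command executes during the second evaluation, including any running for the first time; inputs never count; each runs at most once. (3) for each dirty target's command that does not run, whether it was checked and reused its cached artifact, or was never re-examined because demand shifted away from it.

Dirty set: assets.gen, beta.gen, build.gen, check.gen, filter.gen, link.gen, omega.gen, stats.gen, utils.gen.
Run set: assets.gen, build.gen, check.gen, filter.gen, link.gen, omega.gen, stats.gen (7 run).
Re-examined without running (cache reused): beta.gen, utils.gen.
The important point: at beta.gen every value read last time is unchanged, so the dirty flag clears without a run.

Initial pass — values computed on the first demand:
  assets.gen = sub(-1, 4) = -5
  check.gen = add(-5, 4) = -1
  filter.gen = max2(-1, -5) = -1
  link.gen = max2(-1, -1) = -1
  stats.gen = mul(-5, -1) = 5
  build.gen = max2(-1, 5) = 5
  beta.gen = min2(5, 5) = 5
  omega.gen = max2(-1, 5) = 5
  utils.gen = sub(5, 5) = 0

Second demand — change propagation:
  assets.gen: re-runs because gamma.txt -1->5; new result 1.
  check.gen: re-runs because assets.gen -5->1; new result 5.
  filter.gen: re-runs because check.gen -1->5; assets.gen -5->1; new result 5.
  link.gen: re-runs because filter.gen -1->5; gamma.txt -1->5; new result 5.
  stats.gen: re-runs because assets.gen -5->1; check.gen -1->5; new result 5 (unchanged).
  build.gen: re-runs because link.gen -1->5; new result 5 (unchanged).
  beta.gen: re-examined; everything it read last time is the same (stats.gen unchanged, build.gen unchanged) — cache 5 kept, no run.
  omega.gen: re-runs because check.gen -1->5; new result 5 (unchanged).
  utils.gen: re-examined; everything it read last time is the same (omega.gen unchanged, beta.gen unchanged) — cache 0 kept, no run.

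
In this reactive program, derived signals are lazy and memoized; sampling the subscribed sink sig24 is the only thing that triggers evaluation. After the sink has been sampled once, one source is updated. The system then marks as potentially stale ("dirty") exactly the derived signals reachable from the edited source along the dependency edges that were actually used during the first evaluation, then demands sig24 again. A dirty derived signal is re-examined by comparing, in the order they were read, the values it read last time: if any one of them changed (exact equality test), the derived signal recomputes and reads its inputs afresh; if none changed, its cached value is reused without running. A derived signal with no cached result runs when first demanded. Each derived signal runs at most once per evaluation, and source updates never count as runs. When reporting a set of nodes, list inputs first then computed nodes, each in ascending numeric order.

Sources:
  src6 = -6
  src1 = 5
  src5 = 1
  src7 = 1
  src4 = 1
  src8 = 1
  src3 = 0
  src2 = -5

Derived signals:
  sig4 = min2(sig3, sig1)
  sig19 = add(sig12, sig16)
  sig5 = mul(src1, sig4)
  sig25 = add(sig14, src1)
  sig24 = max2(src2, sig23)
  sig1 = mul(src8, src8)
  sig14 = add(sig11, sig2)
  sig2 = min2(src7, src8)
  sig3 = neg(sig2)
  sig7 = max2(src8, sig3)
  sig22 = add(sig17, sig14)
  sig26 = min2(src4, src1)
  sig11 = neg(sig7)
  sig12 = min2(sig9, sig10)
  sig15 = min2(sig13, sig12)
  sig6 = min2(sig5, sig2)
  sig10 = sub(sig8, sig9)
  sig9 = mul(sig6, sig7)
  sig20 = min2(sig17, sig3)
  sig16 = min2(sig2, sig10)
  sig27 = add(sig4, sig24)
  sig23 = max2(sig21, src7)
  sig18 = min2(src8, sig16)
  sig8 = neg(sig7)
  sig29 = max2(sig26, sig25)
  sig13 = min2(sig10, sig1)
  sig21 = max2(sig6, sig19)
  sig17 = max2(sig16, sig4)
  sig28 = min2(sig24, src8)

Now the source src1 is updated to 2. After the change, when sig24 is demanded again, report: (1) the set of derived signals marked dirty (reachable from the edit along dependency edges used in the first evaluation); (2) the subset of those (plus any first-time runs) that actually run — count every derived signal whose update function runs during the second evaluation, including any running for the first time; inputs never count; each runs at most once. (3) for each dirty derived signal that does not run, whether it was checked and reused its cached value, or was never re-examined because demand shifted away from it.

First demand of the output computes:
  sig1 = mul(1, 1) = 1
  sig2 = min2(1, 1) = 1
  sig3 = neg(1) = -1
  sig4 = min2(-1, 1) = -1
  sig5 = mul(5, -1) = -5
  sig6 = min2(-5, 1) = -5
  sig7 = max2(1, -1) = 1
  sig8 = neg(1) = -1
  sig9 = mul(-5, 1) = -5
  sig10 = sub(-1, -5) = 4
  sig12 = min2(-5, 4) = -5
  sig16 = min2(1, 4) = 1
  sig19 = add(-5, 1) = -4
  sig21 = max2(-5, -4) = -4
  sig23 = max2(-4, 1) = 1
  sig24 = max2(-5, 1) = 1

After the edit, cleaning proceeds:
  sig5: a read changed (src1 5->2) — executes, giving -2.
  sig6: a read changed (sig5 -5->-2) — executes, giving -2.
  sig9: a read changed (sig6 -5->-2) — executes, giving -2.
  sig10: a read changed (sig9 -5->-2) — executes, giving 1.
  sig12: a read changed (sig9 -5->-2; sig10 4->1) — executes, giving -2.
  sig16: a read changed (sig10 4->1) — executes, giving 1 — identical to its old value.
  sig19: a read changed (sig12 -5->-2) — executes, giving -1.
  sig21: a read changed (sig6 -5->-2; sig19 -4->-1) — executes, giving -1.
  sig23: a read changed (sig21 -4->-1) — executes, giving 1 — identical to its old value.
  sig24: dirty, but its reads are unchanged (src2 unchanged, sig23 unchanged); cached 1 stands.

Note where the cutoff bites: sig24 is checked, finds nothing changed, and keeps its cache.

The edit dirties: sig5, sig6, sig9, sig10, sig12, sig16, sig19, sig21, sig23, sig24.
9 derived signals run: sig5, sig6, sig9, sig10, sig12, sig16, sig19, sig21, sig23.
Cache hits after checking: sig24.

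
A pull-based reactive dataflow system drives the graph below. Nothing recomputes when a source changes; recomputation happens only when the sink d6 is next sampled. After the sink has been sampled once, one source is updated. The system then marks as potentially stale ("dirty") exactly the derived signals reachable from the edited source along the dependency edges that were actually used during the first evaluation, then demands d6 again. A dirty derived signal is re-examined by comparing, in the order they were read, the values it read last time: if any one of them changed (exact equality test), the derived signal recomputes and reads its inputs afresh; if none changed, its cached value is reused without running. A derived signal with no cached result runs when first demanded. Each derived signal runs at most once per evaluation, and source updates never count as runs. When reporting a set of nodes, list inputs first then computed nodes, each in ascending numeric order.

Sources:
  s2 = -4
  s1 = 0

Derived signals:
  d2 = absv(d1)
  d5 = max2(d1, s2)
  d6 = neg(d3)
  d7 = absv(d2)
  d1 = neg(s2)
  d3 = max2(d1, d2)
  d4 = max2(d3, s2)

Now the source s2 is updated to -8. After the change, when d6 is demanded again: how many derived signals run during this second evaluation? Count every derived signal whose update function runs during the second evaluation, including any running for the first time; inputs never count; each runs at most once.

First evaluation (everything demanded from the output):
  d1 = neg(-4) = 4
  d2 = absv(4) = 4
  d3 = max2(4, 4) = 4
  d6 = neg(4) = -4

Propagation after the edit:
  d1: runs — s2 -4->-8; result 8.
  d2: runs — d1 4->8; result 8.
  d3: runs — d1 4->8; d2 4->8; result 8.
  d6: runs — d3 4->8; result -8.

Derived signals that run: d1, d2, d3, d6 — 4 in total.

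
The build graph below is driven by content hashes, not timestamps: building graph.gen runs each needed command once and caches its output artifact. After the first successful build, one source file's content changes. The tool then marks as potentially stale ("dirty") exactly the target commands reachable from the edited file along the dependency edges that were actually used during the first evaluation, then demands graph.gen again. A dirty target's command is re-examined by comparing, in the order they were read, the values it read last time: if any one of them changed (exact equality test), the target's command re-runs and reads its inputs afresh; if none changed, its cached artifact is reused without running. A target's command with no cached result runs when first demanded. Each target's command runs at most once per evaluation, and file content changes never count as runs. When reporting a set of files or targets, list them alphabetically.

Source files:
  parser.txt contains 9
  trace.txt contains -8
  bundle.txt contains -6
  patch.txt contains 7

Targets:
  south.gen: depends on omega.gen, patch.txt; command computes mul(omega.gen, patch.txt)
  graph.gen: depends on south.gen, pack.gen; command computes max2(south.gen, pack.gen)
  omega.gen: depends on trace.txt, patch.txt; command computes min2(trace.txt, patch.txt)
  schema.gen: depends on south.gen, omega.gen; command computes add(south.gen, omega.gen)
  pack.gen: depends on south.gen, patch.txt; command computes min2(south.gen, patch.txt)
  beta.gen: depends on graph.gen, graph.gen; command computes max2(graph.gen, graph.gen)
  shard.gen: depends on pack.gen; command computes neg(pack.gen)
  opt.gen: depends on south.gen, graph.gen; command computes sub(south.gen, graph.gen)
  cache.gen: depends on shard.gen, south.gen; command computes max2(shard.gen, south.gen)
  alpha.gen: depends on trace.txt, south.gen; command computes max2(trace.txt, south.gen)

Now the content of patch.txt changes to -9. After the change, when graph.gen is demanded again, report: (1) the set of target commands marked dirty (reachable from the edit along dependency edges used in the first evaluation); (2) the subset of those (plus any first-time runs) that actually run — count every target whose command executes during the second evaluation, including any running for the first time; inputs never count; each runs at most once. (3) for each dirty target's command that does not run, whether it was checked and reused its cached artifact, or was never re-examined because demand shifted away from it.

Dirty set: graph.gen, omega.gen, pack.gen, south.gen.
Run set: graph.gen, omega.gen, pack.gen, south.gen (4 run).
All dirty target commands ended up running.

Initial pass — values computed on the first demand:
  omega.gen = min2(-8, 7) = -8
  south.gen = mul(-8, 7) = -56
  pack.gen = min2(-56, 7) = -56
  graph.gen = max2(-56, -56) = -56

Second demand — change propagation:
  omega.gen: re-runs because patch.txt 7->-9; new result -9.
  south.gen: re-runs because omega.gen -8->-9; patch.txt 7->-9; new result 81.
  pack.gen: re-runs because south.gen -56->81; patch.txt 7->-9; new result -9.
  graph.gen: re-runs because south.gen -56->81; pack.gen -56->-9; new result 81.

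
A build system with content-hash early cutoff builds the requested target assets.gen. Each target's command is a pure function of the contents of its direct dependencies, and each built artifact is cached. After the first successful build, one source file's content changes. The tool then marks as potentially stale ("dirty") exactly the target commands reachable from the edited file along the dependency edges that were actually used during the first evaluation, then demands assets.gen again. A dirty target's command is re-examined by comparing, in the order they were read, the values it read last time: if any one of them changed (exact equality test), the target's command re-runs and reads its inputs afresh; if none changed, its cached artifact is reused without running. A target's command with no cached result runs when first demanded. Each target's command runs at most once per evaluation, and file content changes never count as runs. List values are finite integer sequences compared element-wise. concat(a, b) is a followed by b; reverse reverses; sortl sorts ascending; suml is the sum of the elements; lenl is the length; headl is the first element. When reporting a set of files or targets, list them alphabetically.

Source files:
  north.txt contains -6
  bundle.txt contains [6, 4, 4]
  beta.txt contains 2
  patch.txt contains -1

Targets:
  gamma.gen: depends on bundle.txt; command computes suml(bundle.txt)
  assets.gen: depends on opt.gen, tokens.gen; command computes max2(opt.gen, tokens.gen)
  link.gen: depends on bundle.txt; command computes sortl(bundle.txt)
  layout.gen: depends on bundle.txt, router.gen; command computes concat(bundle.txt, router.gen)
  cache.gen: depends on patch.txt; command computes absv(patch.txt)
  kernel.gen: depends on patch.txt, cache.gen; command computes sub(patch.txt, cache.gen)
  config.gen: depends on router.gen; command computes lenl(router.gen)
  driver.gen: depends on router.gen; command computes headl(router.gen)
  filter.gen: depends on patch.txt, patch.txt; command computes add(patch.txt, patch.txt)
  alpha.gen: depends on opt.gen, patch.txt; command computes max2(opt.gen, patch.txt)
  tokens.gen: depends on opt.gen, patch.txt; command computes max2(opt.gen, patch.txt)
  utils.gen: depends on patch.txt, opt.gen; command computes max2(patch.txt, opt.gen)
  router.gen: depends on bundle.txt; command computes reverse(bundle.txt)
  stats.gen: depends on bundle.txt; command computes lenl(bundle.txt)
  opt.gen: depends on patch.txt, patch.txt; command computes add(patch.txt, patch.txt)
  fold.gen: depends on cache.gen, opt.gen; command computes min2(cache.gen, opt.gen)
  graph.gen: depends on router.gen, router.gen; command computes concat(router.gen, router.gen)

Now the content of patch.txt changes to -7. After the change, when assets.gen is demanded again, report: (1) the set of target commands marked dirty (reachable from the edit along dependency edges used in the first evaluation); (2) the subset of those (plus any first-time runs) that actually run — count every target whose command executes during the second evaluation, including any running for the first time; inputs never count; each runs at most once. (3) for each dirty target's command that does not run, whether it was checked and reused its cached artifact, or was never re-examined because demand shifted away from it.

Marked dirty: assets.gen, opt.gen, tokens.gen.
Target commands that run: assets.gen, opt.gen, tokens.gen — 3 in total.
Every dirty target's command ran.

First evaluation (everything demanded from the output):
  opt.gen = add(-1, -1) = -2
  tokens.gen = max2(-2, -1) = -1
  assets.gen = max2(-2, -1) = -1

Propagation after the edit:
  opt.gen: runs — patch.txt -1->-7; patch.txt -1->-7; result -14.
  tokens.gen: runs — opt.gen -2->-14; patch.txt -1->-7; result -7.
  assets.gen: runs — opt.gen -2->-14; tokens.gen -1->-7; result -7.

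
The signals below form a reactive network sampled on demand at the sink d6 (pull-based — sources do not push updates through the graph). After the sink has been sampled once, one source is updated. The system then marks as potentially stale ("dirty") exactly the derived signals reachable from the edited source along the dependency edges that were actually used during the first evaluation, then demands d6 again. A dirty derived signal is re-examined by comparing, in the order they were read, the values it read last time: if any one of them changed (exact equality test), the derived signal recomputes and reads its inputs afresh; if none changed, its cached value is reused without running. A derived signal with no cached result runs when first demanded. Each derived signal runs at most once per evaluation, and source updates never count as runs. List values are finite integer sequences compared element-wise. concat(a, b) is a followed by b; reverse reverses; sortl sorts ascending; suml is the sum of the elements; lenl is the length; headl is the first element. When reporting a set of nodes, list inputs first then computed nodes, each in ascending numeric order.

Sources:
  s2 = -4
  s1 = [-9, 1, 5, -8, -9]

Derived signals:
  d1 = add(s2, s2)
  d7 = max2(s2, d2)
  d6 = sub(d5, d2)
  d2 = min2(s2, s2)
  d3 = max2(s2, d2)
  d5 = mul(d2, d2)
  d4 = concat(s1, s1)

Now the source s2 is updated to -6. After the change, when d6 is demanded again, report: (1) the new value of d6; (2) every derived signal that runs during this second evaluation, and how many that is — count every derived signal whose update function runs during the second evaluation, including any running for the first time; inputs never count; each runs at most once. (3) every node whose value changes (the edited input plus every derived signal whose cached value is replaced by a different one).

Initial pass — values computed on the first demand:
  d2 = min2(-4, -4) = -4
  d5 = mul(-4, -4) = 16
  d6 = sub(16, -4) = 20

Second demand — change propagation:
  d2: re-runs because s2 -4->-6; s2 -4->-6; new result -6.
  d5: re-runs because d2 -4->-6; d2 -4->-6; new result 36.
  d6: re-runs because d5 16->36; d2 -4->-6; new result 42.

d6 now evaluates to 42.
Run set: d2, d5, d6 (3 run).
Changed values: s2, d2, d5, d6.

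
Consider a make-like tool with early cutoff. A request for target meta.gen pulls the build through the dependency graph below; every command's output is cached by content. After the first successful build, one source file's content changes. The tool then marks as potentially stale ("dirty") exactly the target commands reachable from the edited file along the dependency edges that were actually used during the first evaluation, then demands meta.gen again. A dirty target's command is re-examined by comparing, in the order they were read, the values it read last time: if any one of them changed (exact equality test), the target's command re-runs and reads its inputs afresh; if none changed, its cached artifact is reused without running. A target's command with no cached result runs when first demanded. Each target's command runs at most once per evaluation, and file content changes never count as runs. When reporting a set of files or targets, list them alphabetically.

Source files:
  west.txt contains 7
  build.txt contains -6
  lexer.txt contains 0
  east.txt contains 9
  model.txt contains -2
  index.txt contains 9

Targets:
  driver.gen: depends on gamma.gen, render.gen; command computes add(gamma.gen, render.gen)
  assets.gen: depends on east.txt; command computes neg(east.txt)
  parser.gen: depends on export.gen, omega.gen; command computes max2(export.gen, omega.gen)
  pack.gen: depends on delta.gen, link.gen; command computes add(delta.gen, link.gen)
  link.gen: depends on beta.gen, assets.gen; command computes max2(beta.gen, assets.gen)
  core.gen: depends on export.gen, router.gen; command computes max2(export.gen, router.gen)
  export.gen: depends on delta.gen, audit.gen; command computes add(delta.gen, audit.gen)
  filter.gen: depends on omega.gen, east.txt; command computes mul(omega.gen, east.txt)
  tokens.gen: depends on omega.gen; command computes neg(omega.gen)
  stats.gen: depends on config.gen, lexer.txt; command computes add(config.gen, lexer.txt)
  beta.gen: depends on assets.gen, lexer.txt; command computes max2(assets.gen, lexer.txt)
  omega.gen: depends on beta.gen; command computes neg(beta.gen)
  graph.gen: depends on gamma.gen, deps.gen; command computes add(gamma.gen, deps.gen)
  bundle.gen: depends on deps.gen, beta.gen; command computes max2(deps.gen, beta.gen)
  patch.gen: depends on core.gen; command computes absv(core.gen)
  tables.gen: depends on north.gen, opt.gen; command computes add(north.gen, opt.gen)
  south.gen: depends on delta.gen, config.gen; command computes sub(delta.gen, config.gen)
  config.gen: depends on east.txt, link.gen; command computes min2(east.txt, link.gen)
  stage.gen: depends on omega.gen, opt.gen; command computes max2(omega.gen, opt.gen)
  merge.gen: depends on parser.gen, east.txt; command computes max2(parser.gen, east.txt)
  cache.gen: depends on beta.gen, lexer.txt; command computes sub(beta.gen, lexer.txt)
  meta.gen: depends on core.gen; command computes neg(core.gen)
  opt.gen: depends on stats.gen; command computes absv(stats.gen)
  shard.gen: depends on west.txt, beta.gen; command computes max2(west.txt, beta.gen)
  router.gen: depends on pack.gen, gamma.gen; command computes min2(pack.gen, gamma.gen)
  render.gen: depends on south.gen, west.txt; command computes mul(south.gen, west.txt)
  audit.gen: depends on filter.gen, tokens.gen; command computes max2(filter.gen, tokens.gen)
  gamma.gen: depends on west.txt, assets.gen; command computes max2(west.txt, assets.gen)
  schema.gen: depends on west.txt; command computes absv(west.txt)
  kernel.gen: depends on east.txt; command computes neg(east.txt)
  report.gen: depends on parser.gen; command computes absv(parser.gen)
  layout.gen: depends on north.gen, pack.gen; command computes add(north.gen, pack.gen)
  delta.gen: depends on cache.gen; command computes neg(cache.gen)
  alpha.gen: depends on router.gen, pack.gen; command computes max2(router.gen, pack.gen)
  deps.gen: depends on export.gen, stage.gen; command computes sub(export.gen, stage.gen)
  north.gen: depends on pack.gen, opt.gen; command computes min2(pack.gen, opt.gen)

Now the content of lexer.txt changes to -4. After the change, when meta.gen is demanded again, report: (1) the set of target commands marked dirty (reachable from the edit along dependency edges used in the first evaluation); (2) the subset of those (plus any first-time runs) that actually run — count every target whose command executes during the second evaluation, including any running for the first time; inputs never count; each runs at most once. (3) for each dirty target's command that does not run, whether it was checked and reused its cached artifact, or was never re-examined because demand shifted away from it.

First demand of the output computes:
  assets.gen = neg(9) = -9
  beta.gen = max2(-9, 0) = 0
  cache.gen = sub(0, 0) = 0
  delta.gen = neg(0) = 0
  gamma.gen = max2(7, -9) = 7
  link.gen = max2(0, -9) = 0
  omega.gen = neg(0) = 0
  filter.gen = mul(0, 9) = 0
  pack.gen = add(0, 0) = 0
  router.gen = min2(0, 7) = 0
  tokens.gen = neg(0) = 0
  audit.gen = max2(0, 0) = 0
  export.gen = add(0, 0) = 0
  core.gen = max2(0, 0) = 0
  meta.gen = neg(0) = 0

After the edit, cleaning proceeds:
  beta.gen: a read changed (lexer.txt 0->-4) — executes, giving -4.
  cache.gen: a read changed (beta.gen 0->-4; lexer.txt 0->-4) — executes, giving 0 — identical to its old value.
  delta.gen: dirty, but its reads are unchanged (cache.gen unchanged); cached 0 stands.
  link.gen: a read changed (beta.gen 0->-4) — executes, giving -4.
  omega.gen: a read changed (beta.gen 0->-4) — executes, giving 4.
  filter.gen: a read changed (omega.gen 0->4) — executes, giving 36.
  pack.gen: a read changed (link.gen 0->-4) — executes, giving -4.
  router.gen: a read changed (pack.gen 0->-4) — executes, giving -4.
  tokens.gen: a read changed (omega.gen 0->4) — executes, giving -4.
  audit.gen: a read changed (filter.gen 0->36; tokens.gen 0->-4) — executes, giving 36.
  export.gen: a read changed (audit.gen 0->36) — executes, giving 36.
  core.gen: a read changed (export.gen 0->36; router.gen 0->-4) — executes, giving 36.
  meta.gen: a read changed (core.gen 0->36) — executes, giving -36.

Note where the cutoff bites: delta.gen is checked, finds nothing changed, and keeps its cache.

The edit dirties: audit.gen, beta.gen, cache.gen, core.gen, delta.gen, export.gen, filter.gen, link.gen, meta.gen, omega.gen, pack.gen, router.gen, tokens.gen.
12 target commands run: audit.gen, beta.gen, cache.gen, core.gen, export.gen, filter.gen, link.gen, meta.gen, omega.gen, pack.gen, router.gen, tokens.gen.
Cache hits after checking: delta.gen.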